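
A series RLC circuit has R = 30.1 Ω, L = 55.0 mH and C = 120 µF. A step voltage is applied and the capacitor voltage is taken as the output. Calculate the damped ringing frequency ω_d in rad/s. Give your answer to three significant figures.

ω_d ≈ 277 rad/s

For a series RLC circuit (capacitor voltage as output), ω_n = 1/√(LC) = 1/√(55.0 mH · 120 µF) = 389 rad/s.
ζ = (R/2)·√(C/L) = (30.1/2)·√(120 µF/55.0 mH) = 0.703.
The damped frequency ω_d = ω_n√(1−ζ²) = 277 rad/s.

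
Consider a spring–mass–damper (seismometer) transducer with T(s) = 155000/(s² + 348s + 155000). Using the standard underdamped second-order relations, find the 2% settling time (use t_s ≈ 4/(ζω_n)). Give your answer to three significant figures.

ω_n = √155000 = 394 rad/s; ζ = 348/(2·394) = 0.442.
t_s ≈ 4/(ζω_n) = 4/(0.442·394) = 0.0230 s.

t_s ≈ 0.0230 s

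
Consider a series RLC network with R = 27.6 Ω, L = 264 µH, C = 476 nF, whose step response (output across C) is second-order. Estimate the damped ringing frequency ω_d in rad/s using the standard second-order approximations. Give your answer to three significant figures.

For a series RLC circuit (capacitor voltage as output), ω_n = 1/√(LC) = 1/√(264 µH · 476 nF) = 89200 rad/s.
ζ = (R/2)·√(C/L) = (27.6/2)·√(476 nF/264 µH) = 0.586.
ω_d = ω_n√(1−ζ²) = 72300 rad/s.

ω_d ≈ 72300 rad/s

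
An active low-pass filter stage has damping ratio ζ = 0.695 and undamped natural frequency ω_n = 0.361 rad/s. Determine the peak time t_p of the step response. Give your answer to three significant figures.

The damped frequency is ω_d = ω_n√(1−ζ²) = 0.361·√(1−0.483) = 0.260 rad/s.
Peak time t_p = π/ω_d = π/0.260 = 12.1 s.

t_p ≈ 12.1 s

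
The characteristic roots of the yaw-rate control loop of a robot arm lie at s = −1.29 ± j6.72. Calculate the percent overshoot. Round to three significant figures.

|pole| = ω_n = √(1.29² + 6.72²) = 6.84 rad/s; ζ = cos θ = σ/ω_n = 0.189.
%OS = 100·exp(−πζ/√(1−ζ²)) = 54.7%.

%OS ≈ 54.7%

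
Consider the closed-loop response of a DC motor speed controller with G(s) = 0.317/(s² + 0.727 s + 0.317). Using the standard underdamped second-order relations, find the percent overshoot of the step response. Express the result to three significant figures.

%OS ≈ 7.02%

Comparing the denominator to s² + 2ζω_n s + ω_n²: ω_n = √0.317 = 0.563 rad/s, and 2ζω_n = 0.727 so ζ = 0.727/(2·0.563) = 0.646.
Overshoot: exp(−π·0.646/√(1−0.646²)) = 0.0702, i.e. 7.02%.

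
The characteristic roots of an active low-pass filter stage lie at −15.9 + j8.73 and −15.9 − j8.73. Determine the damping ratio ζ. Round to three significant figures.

ζ ≈ 0.877

The poles are at −σ ± jω_d with σ = 15.9 and ω_d = 8.73, so ω_n = √(σ²+ω_d²) = 18.1 rad/s and ζ = σ/ω_n = 0.877.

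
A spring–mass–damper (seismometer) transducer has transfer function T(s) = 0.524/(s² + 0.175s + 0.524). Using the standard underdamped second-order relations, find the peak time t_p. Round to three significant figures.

t_p ≈ 4.37 s

Comparing the denominator to s² + 2ζω_n s + ω_n²: ω_n = √0.524 = 0.724 rad/s, and 2ζω_n = 0.175 so ζ = 0.175/(2·0.724) = 0.121.
The damped frequency ω_d = ω_n√(1−ζ²) = 0.719 rad/s. Then t_p = π/ω_d = 4.37 s.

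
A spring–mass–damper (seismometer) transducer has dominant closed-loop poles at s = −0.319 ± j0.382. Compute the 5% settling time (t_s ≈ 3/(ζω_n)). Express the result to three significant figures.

For poles at −σ ± jω_d, ζω_n = σ = 0.319, so t_s ≈ 3/σ = 9.40 s.

t_s ≈ 9.40 s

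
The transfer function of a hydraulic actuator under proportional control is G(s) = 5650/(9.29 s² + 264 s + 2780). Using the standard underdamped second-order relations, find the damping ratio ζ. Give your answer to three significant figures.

Dividing through by 9.29: denominator becomes s² + 28.42 s + 299.2.
So ω_n = √299.2 = 17.3 rad/s and ζ = 28.42/(2·17.3) = 0.821.

ζ ≈ 0.821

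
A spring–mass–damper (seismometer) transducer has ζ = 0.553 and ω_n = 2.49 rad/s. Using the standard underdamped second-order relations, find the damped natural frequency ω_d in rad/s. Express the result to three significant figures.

ω_d ≈ 2.07 rad/s

ω_d = ω_n√(1−ζ²) = 2.49·√0.694 = 2.07 rad/s.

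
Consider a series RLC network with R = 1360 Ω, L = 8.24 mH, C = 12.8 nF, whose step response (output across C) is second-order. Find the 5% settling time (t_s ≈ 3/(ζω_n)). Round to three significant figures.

For a series RLC circuit (capacitor voltage as output), ω_n = 1/√(LC) = 1/√(8.24 mH · 12.8 nF) = 97400 rad/s.
ζ = (R/2)·√(C/L) = (1360/2)·√(12.8 nF/8.24 mH) = 0.848.
t_s ≈ 3/(ζω_n) = 0.0000364 s.

t_s ≈ 0.0000364 s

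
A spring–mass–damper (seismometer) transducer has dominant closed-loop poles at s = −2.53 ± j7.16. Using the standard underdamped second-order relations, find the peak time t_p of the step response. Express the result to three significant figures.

t_p ≈ 0.439 s

t_p = π/ω_d with ω_d = 7.16 (the imaginary part), so t_p = 0.439 s.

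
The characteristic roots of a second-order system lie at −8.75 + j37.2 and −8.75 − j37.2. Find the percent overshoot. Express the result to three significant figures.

|pole| = ω_n = √(8.75² + 37.2²) = 38.2 rad/s; ζ = cos θ = σ/ω_n = 0.229.
%OS = 100·exp(−πζ/√(1−ζ²)) = 47.8%.

%OS ≈ 47.8%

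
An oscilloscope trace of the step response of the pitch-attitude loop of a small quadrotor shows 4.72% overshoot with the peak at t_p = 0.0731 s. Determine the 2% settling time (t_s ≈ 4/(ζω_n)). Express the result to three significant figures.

t_s ≈ 0.0958 s

ζ from %OS: ζ = |ln 0.0472|/√(π²+ln²0.0472) = 0.697.
t_p = π/ω_d ⇒ ω_d = 43.0 rad/s; then ω_n = ω_d/√(1−ζ²) = 59.9 rad/s.
t_s ≈ 4/(ζω_n) = 4/(0.697·59.9) = 0.0958 s.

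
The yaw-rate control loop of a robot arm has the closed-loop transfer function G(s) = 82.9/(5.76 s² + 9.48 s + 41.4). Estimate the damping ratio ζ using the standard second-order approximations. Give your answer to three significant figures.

Dividing through by 5.76: denominator becomes s² + 1.646 s + 7.188.
So ω_n = √7.188 = 2.68 rad/s and ζ = 1.646/(2·2.68) = 0.307.

ζ ≈ 0.307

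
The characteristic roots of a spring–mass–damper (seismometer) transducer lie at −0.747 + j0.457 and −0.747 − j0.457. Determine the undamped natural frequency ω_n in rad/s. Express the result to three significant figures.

ω_n ≈ 0.876 rad/s

The poles are at −σ ± jω_d with σ = 0.747 and ω_d = 0.457, so ω_n = √(σ²+ω_d²) = 0.876 rad/s and ζ = σ/ω_n = 0.853.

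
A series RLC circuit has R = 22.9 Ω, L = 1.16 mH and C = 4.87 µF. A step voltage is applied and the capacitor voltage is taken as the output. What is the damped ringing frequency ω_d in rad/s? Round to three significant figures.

ω_d ≈ 8920 rad/s

For a series RLC circuit (capacitor voltage as output), ω_n = 1/√(LC) = 1/√(1.16 mH · 4.87 µF) = 13300 rad/s.
ζ = (R/2)·√(C/L) = (22.9/2)·√(4.87 µF/1.16 mH) = 0.742.
ω_d = ω_n√(1−ζ²) = 8920 rad/s.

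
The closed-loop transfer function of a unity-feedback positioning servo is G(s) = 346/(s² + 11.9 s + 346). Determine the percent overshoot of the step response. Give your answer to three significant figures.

ω_n = √346 = 18.6 rad/s; ζ = 11.9/(2·18.6) = 0.320.
%OS = 100 e^{−πζ/√(1−ζ²)} with ζ = 0.320 gives 34.6%.

%OS ≈ 34.6%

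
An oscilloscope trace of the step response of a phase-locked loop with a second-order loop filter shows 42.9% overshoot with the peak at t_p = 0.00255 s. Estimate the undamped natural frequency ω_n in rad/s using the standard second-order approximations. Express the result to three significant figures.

The overshoot fixes ζ = −ln(OS)/√(π²+ln²(OS)) = 0.260.
From t_p = π/ω_d, ω_d = π/0.00255 = 1230 rad/s, so ω_n = ω_d/√(1−ζ²) = 1280 rad/s.

ω_n ≈ 1280 rad/s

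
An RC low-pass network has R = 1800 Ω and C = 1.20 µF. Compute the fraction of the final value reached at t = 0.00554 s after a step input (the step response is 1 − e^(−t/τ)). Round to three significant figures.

y/y_∞ ≈ 0.923

τ = RC = 1800 × 1.20 µF = 0.00216 s.
y(t)/y_∞ = 1 − e^(−t/τ) = 1 − e^(−0.00554/0.00216) = 1 − e^(−2.56) = 0.923.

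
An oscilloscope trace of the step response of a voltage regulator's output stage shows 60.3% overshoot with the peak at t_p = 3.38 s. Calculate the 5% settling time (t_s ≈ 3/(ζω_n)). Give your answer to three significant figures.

t_s ≈ 20.0 s

The overshoot fixes ζ = −ln(OS)/√(π²+ln²(OS)) = 0.159.
t_p = π/ω_d ⇒ ω_d = 0.929 rad/s; then ω_n = ω_d/√(1−ζ²) = 0.941 rad/s.
t_s ≈ 3/(ζω_n) = 3/(0.159·0.941) = 20.0 s.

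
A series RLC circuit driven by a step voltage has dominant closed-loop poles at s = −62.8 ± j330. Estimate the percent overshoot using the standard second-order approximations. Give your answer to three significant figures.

|pole| = ω_n = √(62.8² + 330²) = 336 rad/s; ζ = cos θ = σ/ω_n = 0.187.
Overshoot: exp(−π·0.187/√(1−0.187²)) = 0.550, i.e. 55.0%.

%OS ≈ 55.0%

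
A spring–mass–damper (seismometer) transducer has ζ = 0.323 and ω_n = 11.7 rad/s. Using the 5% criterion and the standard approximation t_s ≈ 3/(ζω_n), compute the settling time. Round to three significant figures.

t_s ≈ 0.794 s

t_s ≈ 3/(ζω_n) = 3/(0.323 × 11.7) = 0.794 s.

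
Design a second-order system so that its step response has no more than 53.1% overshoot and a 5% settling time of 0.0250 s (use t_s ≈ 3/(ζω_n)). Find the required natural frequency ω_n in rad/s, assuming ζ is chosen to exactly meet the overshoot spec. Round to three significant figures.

From %OS = 100·exp(−πζ/√(1−ζ²)), invert to get ζ = −ln(OS)/√(π² + ln²(OS)) with OS = 0.531.
−ln 0.531 = 0.6330, so ζ = 0.6330/√(π² + 0.4007) = 0.198.
Then ω_n = 3/(ζ t_s) = 3/(0.198 × 0.0250) = 608 rad/s.

ω_n ≈ 608 rad/s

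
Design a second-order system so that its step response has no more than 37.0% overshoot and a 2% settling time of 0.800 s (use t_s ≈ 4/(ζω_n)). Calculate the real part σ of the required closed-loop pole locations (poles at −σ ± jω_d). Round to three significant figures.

The settling-time spec alone fixes σ = ζω_n = 4/t_s = 4/0.800 = 5.00.
(Overshoot then fixes ζ = 0.302 and hence ω_d = σ·√(1−ζ²)/ζ = 15.8 rad/s.)

σ ≈ 5.00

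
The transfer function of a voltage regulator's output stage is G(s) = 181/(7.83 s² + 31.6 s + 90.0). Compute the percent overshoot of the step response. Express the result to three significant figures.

%OS ≈ 9.76%

Dividing through by 7.83: denominator becomes s² + 4.036 s + 11.49.
So ω_n = √11.49 = 3.39 rad/s and ζ = 4.036/(2·3.39) = 0.595.
%OS = 100 e^{−πζ/√(1−ζ²)} with ζ = 0.595 gives 9.76%.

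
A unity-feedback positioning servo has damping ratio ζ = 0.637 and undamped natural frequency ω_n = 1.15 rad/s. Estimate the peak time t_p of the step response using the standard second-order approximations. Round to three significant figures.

t_p ≈ 3.54 s

The damped frequency is ω_d = ω_n√(1−ζ²) = 1.15·√(1−0.406) = 0.886 rad/s.
Peak time t_p = π/ω_d = π/0.886 = 3.54 s.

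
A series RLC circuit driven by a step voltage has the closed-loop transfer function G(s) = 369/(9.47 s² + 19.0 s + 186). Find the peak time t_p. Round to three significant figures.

t_p ≈ 0.728 s

Dividing through by 9.47: denominator becomes s² + 2.006 s + 19.64.
So ω_n = √19.64 = 4.43 rad/s and ζ = 2.006/(2·4.43) = 0.226.
The damped frequency ω_d = ω_n√(1−ζ²) = 4.32 rad/s. t_p = π/ω_d = 0.728 s.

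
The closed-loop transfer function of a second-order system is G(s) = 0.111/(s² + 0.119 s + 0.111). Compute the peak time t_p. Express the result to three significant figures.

Comparing the denominator to s² + 2ζω_n s + ω_n²: ω_n = √0.111 = 0.333 rad/s, and 2ζω_n = 0.119 so ζ = 0.119/(2·0.333) = 0.179.
The damped frequency ω_d = ω_n√(1−ζ²) = 0.328 rad/s. Then t_p = π/ω_d = 9.58 s.

t_p ≈ 9.58 s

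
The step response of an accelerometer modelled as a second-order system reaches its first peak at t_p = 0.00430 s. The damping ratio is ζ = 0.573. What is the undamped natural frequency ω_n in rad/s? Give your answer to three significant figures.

ω_n ≈ 891 rad/s

Peak time t_p = π/ω_d, so ω_d = π/t_p = π/0.00430 = 731 rad/s.
ω_n = ω_d/√(1−ζ²) = 731/√0.672 = 891 rad/s.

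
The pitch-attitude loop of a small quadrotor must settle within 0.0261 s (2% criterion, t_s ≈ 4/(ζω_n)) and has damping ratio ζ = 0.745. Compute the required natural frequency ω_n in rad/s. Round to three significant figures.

Rearranging t_s ≈ 4/(ζω_n) gives ω_n = 4/(ζ·t_s) = 4/(0.745 × 0.0261) = 206 rad/s.

ω_n ≈ 206 rad/s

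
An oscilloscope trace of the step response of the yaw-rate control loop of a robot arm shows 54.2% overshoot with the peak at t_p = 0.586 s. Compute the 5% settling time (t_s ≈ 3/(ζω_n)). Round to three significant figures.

t_s ≈ 2.87 s

From the overshoot, ζ = −ln(OS)/√(π²+ln²(OS)) = 0.191.
t_p = π/ω_d ⇒ ω_d = 5.36 rad/s; then ω_n = ω_d/√(1−ζ²) = 5.46 rad/s.
t_s ≈ 3/(ζω_n) = 3/(0.191·5.46) = 2.87 s.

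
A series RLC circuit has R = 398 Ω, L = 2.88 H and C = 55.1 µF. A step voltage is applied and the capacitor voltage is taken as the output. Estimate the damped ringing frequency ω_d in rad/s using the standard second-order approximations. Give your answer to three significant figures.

ω_d ≈ 39.1 rad/s

For a series RLC circuit (capacitor voltage as output), ω_n = 1/√(LC) = 1/√(2.88 H · 55.1 µF) = 79.4 rad/s.
ζ = (R/2)·√(C/L) = (398/2)·√(55.1 µF/2.88 H) = 0.870.
The damped frequency ω_d = ω_n√(1−ζ²) = 39.1 rad/s.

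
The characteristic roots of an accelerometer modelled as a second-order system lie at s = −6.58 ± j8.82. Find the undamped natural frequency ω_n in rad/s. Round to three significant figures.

ω_n ≈ 11.0 rad/s

With σ = 6.58, ω_d = 8.82: ω_n = √(σ²+ω_d²) = 11.0 rad/s, ζ = σ/ω_n = 0.598.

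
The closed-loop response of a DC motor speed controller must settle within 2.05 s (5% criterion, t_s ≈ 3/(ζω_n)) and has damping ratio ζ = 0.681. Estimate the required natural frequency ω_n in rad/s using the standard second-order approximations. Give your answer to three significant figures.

Rearranging t_s ≈ 3/(ζω_n) gives ω_n = 3/(ζ·t_s) = 3/(0.681 × 2.05) = 2.15 rad/s.

ω_n ≈ 2.15 rad/s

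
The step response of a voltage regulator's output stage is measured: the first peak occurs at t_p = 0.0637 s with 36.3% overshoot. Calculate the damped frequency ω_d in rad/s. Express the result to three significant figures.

t_p = π/ω_d, so ω_d = π/0.0637 = 49.3 rad/s.

ω_d ≈ 49.3 rad/s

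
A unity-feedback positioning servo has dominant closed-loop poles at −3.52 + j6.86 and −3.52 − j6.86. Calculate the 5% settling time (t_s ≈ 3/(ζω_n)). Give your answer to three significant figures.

For poles at −σ ± jω_d, ζω_n = σ = 3.52, so t_s ≈ 3/σ = 0.852 s.

t_s ≈ 0.852 s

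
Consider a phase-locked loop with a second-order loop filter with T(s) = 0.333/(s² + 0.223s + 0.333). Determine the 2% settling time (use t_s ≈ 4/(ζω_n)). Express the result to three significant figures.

Comparing the denominator to s² + 2ζω_n s + ω_n²: ω_n = √0.333 = 0.577 rad/s, and 2ζω_n = 0.223 so ζ = 0.223/(2·0.577) = 0.193.
t_s ≈ 4/(ζω_n) = 4/(0.193·0.577) = 35.9 s.

t_s ≈ 35.9 s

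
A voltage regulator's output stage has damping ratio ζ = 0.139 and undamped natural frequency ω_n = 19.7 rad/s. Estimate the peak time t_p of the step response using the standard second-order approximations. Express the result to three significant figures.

The damped frequency is ω_d = ω_n√(1−ζ²) = 19.7·√(1−0.0193) = 19.5 rad/s.
Peak time t_p = π/ω_d = π/19.5 = 0.161 s.

t_p ≈ 0.161 s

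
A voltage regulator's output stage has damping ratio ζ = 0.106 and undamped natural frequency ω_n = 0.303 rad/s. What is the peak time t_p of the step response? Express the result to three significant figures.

t_p ≈ 10.4 s

The damped frequency is ω_d = ω_n√(1−ζ²) = 0.303·√(1−0.0112) = 0.301 rad/s.
Peak time t_p = π/ω_d = π/0.301 = 10.4 s.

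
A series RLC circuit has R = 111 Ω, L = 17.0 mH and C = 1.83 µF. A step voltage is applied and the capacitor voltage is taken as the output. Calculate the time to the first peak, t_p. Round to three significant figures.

t_p ≈ 0.000678 s

For a series RLC circuit (capacitor voltage as output), ω_n = 1/√(LC) = 1/√(17.0 mH · 1.83 µF) = 5670 rad/s.
ζ = (R/2)·√(C/L) = (111/2)·√(1.83 µF/17.0 mH) = 0.576.
ω_d = 5670·√(1 − 0.576²) = 4640 rad/s. t_p = π/ω_d = 0.000678 s.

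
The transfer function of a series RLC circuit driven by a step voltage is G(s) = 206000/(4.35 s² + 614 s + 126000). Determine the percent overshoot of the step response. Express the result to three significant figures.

%OS ≈ 23.9%

Dividing through by 4.35: denominator becomes s² + 141.1 s + 28970.
So ω_n = √28970 = 170 rad/s and ζ = 141.1/(2·170) = 0.415.
Overshoot: exp(−π·0.415/√(1−0.415²)) = 0.239, i.e. 23.9%.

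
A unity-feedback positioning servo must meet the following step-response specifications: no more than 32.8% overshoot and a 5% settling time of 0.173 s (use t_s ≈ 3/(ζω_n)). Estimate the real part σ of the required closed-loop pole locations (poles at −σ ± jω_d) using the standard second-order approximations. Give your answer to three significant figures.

σ ≈ 17.3

The settling-time spec alone fixes σ = ζω_n = 3/t_s = 3/0.173 = 17.3.
(Overshoot then fixes ζ = 0.334 and hence ω_d = σ·√(1−ζ²)/ζ = 48.9 rad/s.)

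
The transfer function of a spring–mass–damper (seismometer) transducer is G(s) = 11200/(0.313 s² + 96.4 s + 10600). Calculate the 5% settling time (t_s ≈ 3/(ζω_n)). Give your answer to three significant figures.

t_s ≈ 0.0195 s

Dividing through by 0.313: denominator becomes s² + 308.0 s + 33870.
So ω_n = √33870 = 184 rad/s and ζ = 308.0/(2·184) = 0.837.
t_s ≈ 3/(ζω_n) = 0.0195 s.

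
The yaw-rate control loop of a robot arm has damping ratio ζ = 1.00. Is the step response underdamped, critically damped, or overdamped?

Since ζ = 1, the system is critically damped.

critically damped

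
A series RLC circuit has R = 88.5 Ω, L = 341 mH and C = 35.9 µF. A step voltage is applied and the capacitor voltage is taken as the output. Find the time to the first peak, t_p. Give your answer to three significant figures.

t_p ≈ 0.0123 s

For a series RLC circuit (capacitor voltage as output), ω_n = 1/√(LC) = 1/√(341 mH · 35.9 µF) = 286 rad/s.
ζ = (R/2)·√(C/L) = (88.5/2)·√(35.9 µF/341 mH) = 0.454.
ω_d = ω_n√(1−ζ²) = 255 rad/s. t_p = π/ω_d = 0.0123 s.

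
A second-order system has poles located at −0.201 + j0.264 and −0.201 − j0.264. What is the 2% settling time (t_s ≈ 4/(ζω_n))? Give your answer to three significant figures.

t_s ≈ 19.9 s

For poles at −σ ± jω_d, ζω_n = σ = 0.201, so t_s ≈ 4/σ = 19.9 s.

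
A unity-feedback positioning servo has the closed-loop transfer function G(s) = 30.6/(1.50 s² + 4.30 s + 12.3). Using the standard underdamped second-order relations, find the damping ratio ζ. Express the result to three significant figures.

ζ ≈ 0.501

Dividing through by 1.50: denominator becomes s² + 2.867 s + 8.200.
So ω_n = √8.200 = 2.86 rad/s and ζ = 2.867/(2·2.86) = 0.501.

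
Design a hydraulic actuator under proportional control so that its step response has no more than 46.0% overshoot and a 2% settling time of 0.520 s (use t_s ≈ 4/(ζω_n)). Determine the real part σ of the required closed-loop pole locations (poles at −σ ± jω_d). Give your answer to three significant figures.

σ ≈ 7.69

The settling-time spec alone fixes σ = ζω_n = 4/t_s = 4/0.520 = 7.69.
(Overshoot then fixes ζ = 0.240 and hence ω_d = σ·√(1−ζ²)/ζ = 31.1 rad/s.)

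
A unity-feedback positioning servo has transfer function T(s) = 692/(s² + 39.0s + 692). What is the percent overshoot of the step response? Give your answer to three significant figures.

Matching coefficients with s² + 2ζω_n s + ω_n² gives ω_n² = 692 ⇒ ω_n = 26.3 rad/s, and ζ = 39.0/(2ω_n) = 0.741.
%OS = 100 e^{−πζ/√(1−ζ²)} with ζ = 0.741 gives 3.11%.

%OS ≈ 3.11%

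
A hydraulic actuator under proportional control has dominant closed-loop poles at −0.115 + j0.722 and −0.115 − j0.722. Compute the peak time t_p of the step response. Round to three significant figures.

t_p ≈ 4.35 s

t_p = π/ω_d with ω_d = 0.722 (the imaginary part), so t_p = 4.35 s.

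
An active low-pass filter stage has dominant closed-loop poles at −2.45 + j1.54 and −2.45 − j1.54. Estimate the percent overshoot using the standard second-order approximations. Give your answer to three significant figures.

|pole| = ω_n = √(2.45² + 1.54²) = 2.89 rad/s; ζ = cos θ = σ/ω_n = 0.847.
%OS = 100·exp(−πζ/√(1−ζ²)) = 0.675%.

%OS ≈ 0.675%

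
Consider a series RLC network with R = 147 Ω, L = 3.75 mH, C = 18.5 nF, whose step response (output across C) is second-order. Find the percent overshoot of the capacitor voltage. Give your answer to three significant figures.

For a series RLC circuit (capacitor voltage as output), ω_n = 1/√(LC) = 1/√(3.75 mH · 18.5 nF) = 120000 rad/s.
ζ = (R/2)·√(C/L) = (147/2)·√(18.5 nF/3.75 mH) = 0.163.
Overshoot: exp(−π·0.163/√(1−0.163²)) = 0.595, i.e. 59.5%.

%OS ≈ 59.5%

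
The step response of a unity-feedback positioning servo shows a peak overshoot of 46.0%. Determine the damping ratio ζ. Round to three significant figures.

ζ ≈ 0.240

From %OS = 100·exp(−πζ/√(1−ζ²)), invert to get ζ = −ln(OS)/√(π² + ln²(OS)) with OS = 0.460.
−ln 0.460 = 0.7765, so ζ = 0.7765/√(π² + 0.6030) = 0.240.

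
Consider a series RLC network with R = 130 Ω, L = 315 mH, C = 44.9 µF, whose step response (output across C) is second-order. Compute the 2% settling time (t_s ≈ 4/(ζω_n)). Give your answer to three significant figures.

t_s ≈ 0.0194 s

For a series RLC circuit (capacitor voltage as output), ω_n = 1/√(LC) = 1/√(315 mH · 44.9 µF) = 266 rad/s.
ζ = (R/2)·√(C/L) = (130/2)·√(44.9 µF/315 mH) = 0.776.
t_s ≈ 4/(ζω_n) = 0.0194 s.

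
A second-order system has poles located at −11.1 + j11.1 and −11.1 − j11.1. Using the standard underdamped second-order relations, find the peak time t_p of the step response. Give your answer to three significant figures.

t_p ≈ 0.283 s

t_p = π/ω_d with ω_d = 11.1 (the imaginary part), so t_p = 0.283 s.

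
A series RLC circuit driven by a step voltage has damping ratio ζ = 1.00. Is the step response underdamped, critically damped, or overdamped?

critically damped

Since ζ = 1, the system is critically damped.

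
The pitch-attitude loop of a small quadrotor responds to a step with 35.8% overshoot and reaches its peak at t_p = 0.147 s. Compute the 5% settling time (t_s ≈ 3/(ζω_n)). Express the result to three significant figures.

t_s ≈ 0.429 s

ζ from %OS: ζ = |ln 0.358|/√(π²+ln²0.358) = 0.311.
From t_p = π/ω_d, ω_d = π/0.147 = 21.4 rad/s, so ω_n = ω_d/√(1−ζ²) = 22.5 rad/s.
t_s ≈ 3/(ζω_n) = 3/(0.311·22.5) = 0.429 s.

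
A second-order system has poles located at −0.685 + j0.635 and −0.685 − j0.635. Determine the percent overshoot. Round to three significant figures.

%OS ≈ 3.37%

With σ = 0.685, ω_d = 0.635: ω_n = √(σ²+ω_d²) = 0.934 rad/s, ζ = σ/ω_n = 0.733.
Overshoot: exp(−π·0.733/√(1−0.733²)) = 0.0337, i.e. 3.37%.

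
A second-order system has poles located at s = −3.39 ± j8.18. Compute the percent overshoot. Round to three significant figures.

%OS ≈ 27.2%

With σ = 3.39, ω_d = 8.18: ω_n = √(σ²+ω_d²) = 8.85 rad/s, ζ = σ/ω_n = 0.383.
%OS = 100 e^{−πζ/√(1−ζ²)} with ζ = 0.383 gives 27.2%.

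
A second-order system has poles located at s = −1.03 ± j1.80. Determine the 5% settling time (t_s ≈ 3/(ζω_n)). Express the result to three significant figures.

For poles at −σ ± jω_d, ζω_n = σ = 1.03, so t_s ≈ 3/σ = 2.91 s.

t_s ≈ 2.91 s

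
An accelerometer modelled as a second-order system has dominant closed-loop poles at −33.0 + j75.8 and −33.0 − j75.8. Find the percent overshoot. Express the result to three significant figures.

%OS ≈ 25.5%

The poles are at −σ ± jω_d with σ = 33.0 and ω_d = 75.8, so ω_n = √(σ²+ω_d²) = 82.7 rad/s and ζ = σ/ω_n = 0.399.
Overshoot: exp(−π·0.399/√(1−0.399²)) = 0.255, i.e. 25.5%.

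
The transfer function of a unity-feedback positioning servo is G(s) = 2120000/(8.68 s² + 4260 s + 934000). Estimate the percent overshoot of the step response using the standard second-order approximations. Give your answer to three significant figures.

%OS ≈ 2.90%

Dividing through by 8.68: denominator becomes s² + 490.8 s + 107600.
So ω_n = √107600 = 328 rad/s and ζ = 490.8/(2·328) = 0.748.
%OS = 100 e^{−πζ/√(1−ζ²)} with ζ = 0.748 gives 2.90%.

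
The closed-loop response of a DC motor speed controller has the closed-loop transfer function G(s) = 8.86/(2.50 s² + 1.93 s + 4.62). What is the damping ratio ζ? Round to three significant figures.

Dividing through by 2.50: denominator becomes s² + 0.7720 s + 1.848.
So ω_n = √1.848 = 1.36 rad/s and ζ = 0.7720/(2·1.36) = 0.284.

ζ ≈ 0.284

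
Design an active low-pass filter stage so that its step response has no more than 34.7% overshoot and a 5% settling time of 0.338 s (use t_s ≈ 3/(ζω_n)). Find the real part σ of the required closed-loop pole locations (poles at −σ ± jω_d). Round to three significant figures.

The settling-time spec alone fixes σ = ζω_n = 3/t_s = 3/0.338 = 8.88.
(Overshoot then fixes ζ = 0.319 and hence ω_d = σ·√(1−ζ²)/ζ = 26.3 rad/s.)

σ ≈ 8.88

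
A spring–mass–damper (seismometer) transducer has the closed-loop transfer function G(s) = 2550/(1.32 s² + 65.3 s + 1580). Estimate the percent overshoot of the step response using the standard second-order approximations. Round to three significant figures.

Dividing through by 1.32: denominator becomes s² + 49.47 s + 1197.
So ω_n = √1197 = 34.6 rad/s and ζ = 49.47/(2·34.6) = 0.715.
%OS = 100 e^{−πζ/√(1−ζ²)} with ζ = 0.715 gives 4.03%.

%OS ≈ 4.03%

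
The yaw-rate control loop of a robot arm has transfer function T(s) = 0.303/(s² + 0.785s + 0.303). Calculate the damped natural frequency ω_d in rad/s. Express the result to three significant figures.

Matching coefficients with s² + 2ζω_n s + ω_n² gives ω_n² = 0.303 ⇒ ω_n = 0.550 rad/s, and ζ = 0.785/(2ω_n) = 0.713.
ω_d = 0.550·√(1 − 0.713²) = 0.386 rad/s.

ω_d ≈ 0.386 rad/s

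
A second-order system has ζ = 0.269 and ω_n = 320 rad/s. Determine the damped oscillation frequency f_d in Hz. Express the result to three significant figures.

ω_d = ω_n√(1−ζ²) = 320·√0.928 = 308 rad/s.
f_d = ω_d/(2π) = 49.1 Hz.

f_d ≈ 49.1 Hz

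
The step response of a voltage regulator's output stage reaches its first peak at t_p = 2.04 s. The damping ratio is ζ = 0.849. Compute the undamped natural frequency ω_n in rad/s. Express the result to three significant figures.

Peak time t_p = π/ω_d, so ω_d = π/t_p = π/2.04 = 1.54 rad/s.
ω_n = ω_d/√(1−ζ²) = 1.54/√0.279 = 2.91 rad/s.

ω_n ≈ 2.91 rad/s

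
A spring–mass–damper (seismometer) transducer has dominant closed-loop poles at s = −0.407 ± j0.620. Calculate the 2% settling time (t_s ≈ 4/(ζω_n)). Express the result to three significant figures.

t_s ≈ 9.83 s

For poles at −σ ± jω_d, ζω_n = σ = 0.407, so t_s ≈ 4/σ = 9.83 s.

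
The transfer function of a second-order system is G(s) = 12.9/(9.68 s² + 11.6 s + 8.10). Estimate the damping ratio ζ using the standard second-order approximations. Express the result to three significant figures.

Dividing through by 9.68: denominator becomes s² + 1.198 s + 0.8368.
So ω_n = √0.8368 = 0.915 rad/s and ζ = 1.198/(2·0.915) = 0.655.

ζ ≈ 0.655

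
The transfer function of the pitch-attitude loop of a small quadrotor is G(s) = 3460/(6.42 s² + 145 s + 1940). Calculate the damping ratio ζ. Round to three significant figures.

Dividing through by 6.42: denominator becomes s² + 22.59 s + 302.2.
So ω_n = √302.2 = 17.4 rad/s and ζ = 22.59/(2·17.4) = 0.650.

ζ ≈ 0.650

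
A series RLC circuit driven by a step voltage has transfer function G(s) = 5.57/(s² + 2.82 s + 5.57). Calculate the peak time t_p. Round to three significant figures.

t_p ≈ 1.66 s

Comparing the denominator to s² + 2ζω_n s + ω_n²: ω_n = √5.57 = 2.36 rad/s, and 2ζω_n = 2.82 so ζ = 2.82/(2·2.36) = 0.597.
The damped frequency ω_d = ω_n√(1−ζ²) = 1.89 rad/s. Then t_p = π/ω_d = 1.66 s.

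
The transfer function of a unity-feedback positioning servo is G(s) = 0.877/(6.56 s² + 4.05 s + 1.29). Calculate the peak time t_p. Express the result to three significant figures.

t_p ≈ 9.87 s

Dividing through by 6.56: denominator becomes s² + 0.6174 s + 0.1966.
So ω_n = √0.1966 = 0.443 rad/s and ζ = 0.6174/(2·0.443) = 0.696.
ω_d = 0.443·√(1 − 0.696²) = 0.318 rad/s. t_p = π/ω_d = 9.87 s.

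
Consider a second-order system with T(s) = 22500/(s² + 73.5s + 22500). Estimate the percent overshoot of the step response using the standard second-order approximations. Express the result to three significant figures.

%OS ≈ 45.2%

ω_n = √22500 = 150 rad/s; ζ = 73.5/(2·150) = 0.245.
%OS = 100·exp(−πζ/√(1−ζ²)) = 45.2%.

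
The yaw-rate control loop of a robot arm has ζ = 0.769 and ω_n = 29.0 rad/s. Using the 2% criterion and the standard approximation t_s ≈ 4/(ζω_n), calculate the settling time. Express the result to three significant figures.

t_s ≈ 4/(ζω_n) = 4/(0.769 × 29.0) = 0.179 s.

t_s ≈ 0.179 s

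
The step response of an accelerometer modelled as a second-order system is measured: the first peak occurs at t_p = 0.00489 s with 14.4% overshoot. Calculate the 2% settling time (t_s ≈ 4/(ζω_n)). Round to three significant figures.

t_s ≈ 0.0101 s

The overshoot fixes ζ = −ln(OS)/√(π²+ln²(OS)) = 0.525.
t_p = π/ω_d ⇒ ω_d = 642 rad/s; then ω_n = ω_d/√(1−ζ²) = 755 rad/s.
t_s ≈ 4/(ζω_n) = 4/(0.525·755) = 0.0101 s.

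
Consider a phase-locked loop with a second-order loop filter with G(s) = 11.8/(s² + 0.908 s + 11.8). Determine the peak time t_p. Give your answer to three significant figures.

Comparing the denominator to s² + 2ζω_n s + ω_n²: ω_n = √11.8 = 3.44 rad/s, and 2ζω_n = 0.908 so ζ = 0.908/(2·3.44) = 0.132.
The damped frequency ω_d = ω_n√(1−ζ²) = 3.40 rad/s. Then t_p = π/ω_d = 0.923 s.

t_p ≈ 0.923 s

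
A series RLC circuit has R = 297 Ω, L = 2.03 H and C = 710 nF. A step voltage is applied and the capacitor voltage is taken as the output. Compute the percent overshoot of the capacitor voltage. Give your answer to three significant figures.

%OS ≈ 75.8%

For a series RLC circuit (capacitor voltage as output), ω_n = 1/√(LC) = 1/√(2.03 H · 710 nF) = 833 rad/s.
ζ = (R/2)·√(C/L) = (297/2)·√(710 nF/2.03 H) = 0.0878.
%OS = 100 e^{−πζ/√(1−ζ²)} with ζ = 0.0878 gives 75.8%.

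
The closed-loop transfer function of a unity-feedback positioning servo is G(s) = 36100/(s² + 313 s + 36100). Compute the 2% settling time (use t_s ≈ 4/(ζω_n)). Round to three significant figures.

ω_n = √36100 = 190 rad/s; ζ = 313/(2·190) = 0.824.
t_s ≈ 4/(ζω_n) = 4/(0.824·190) = 0.0256 s.

t_s ≈ 0.0256 s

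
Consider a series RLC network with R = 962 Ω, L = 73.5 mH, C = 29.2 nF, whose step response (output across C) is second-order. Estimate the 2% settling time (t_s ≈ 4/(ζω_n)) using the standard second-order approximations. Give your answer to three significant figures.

For a series RLC circuit (capacitor voltage as output), ω_n = 1/√(LC) = 1/√(73.5 mH · 29.2 nF) = 21600 rad/s.
ζ = (R/2)·√(C/L) = (962/2)·√(29.2 nF/73.5 mH) = 0.303.
t_s ≈ 4/(ζω_n) = 0.000611 s.

t_s ≈ 0.000611 s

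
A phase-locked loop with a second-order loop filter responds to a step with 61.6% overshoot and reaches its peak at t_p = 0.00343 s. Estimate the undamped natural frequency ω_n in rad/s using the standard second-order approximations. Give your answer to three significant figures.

ω_n ≈ 927 rad/s

The overshoot fixes ζ = −ln(OS)/√(π²+ln²(OS)) = 0.152.
t_p = π/ω_d ⇒ ω_d = 916 rad/s; then ω_n = ω_d/√(1−ζ²) = 927 rad/s.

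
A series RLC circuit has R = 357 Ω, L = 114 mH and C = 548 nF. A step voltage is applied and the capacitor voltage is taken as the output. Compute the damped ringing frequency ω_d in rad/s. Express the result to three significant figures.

ω_d ≈ 3680 rad/s

For a series RLC circuit (capacitor voltage as output), ω_n = 1/√(LC) = 1/√(114 mH · 548 nF) = 4000 rad/s.
ζ = (R/2)·√(C/L) = (357/2)·√(548 nF/114 mH) = 0.391.
The damped frequency ω_d = ω_n√(1−ζ²) = 3680 rad/s.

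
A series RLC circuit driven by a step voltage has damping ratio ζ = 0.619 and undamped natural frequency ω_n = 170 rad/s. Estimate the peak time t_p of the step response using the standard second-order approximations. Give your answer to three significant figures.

The damped frequency is ω_d = ω_n√(1−ζ²) = 170·√(1−0.383) = 134 rad/s.
Peak time t_p = π/ω_d = π/134 = 0.0235 s.

t_p ≈ 0.0235 s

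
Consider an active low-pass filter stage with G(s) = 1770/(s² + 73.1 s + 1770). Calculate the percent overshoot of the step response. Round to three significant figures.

%OS ≈ 0.404%

ω_n = √1770 = 42.1 rad/s; ζ = 73.1/(2·42.1) = 0.869.
Overshoot: exp(−π·0.869/√(1−0.869²)) = 0.00404, i.e. 0.404%.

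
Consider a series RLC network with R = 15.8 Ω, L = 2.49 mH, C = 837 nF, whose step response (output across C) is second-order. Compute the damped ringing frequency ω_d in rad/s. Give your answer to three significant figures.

ω_d ≈ 21700 rad/s

For a series RLC circuit (capacitor voltage as output), ω_n = 1/√(LC) = 1/√(2.49 mH · 837 nF) = 21900 rad/s.
ζ = (R/2)·√(C/L) = (15.8/2)·√(837 nF/2.49 mH) = 0.145.
The damped frequency ω_d = ω_n√(1−ζ²) = 21700 rad/s.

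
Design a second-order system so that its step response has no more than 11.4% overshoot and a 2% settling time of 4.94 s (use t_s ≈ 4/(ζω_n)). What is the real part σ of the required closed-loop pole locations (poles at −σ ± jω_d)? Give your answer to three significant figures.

σ ≈ 0.810

The settling-time spec alone fixes σ = ζω_n = 4/t_s = 4/4.94 = 0.810.
(Overshoot then fixes ζ = 0.569 and hence ω_d = σ·√(1−ζ²)/ζ = 1.17 rad/s.)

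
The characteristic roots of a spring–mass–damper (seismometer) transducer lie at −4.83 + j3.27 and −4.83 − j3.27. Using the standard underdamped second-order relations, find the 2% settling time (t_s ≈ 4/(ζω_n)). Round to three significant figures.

t_s ≈ 0.828 s

For poles at −σ ± jω_d, ζω_n = σ = 4.83, so t_s ≈ 4/σ = 0.828 s.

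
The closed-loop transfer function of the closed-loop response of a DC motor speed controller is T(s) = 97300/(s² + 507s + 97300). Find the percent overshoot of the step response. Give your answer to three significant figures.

Comparing the denominator to s² + 2ζω_n s + ω_n²: ω_n = √97300 = 312 rad/s, and 2ζω_n = 507 so ζ = 507/(2·312) = 0.813.
Overshoot: exp(−π·0.813/√(1−0.813²)) = 0.0125, i.e. 1.25%.

%OS ≈ 1.25%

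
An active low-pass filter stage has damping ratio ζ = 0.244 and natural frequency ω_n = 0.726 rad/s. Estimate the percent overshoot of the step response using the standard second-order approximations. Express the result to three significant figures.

%OS ≈ 45.4%

For an underdamped second-order system, %OS = 100·exp(−πζ/√(1−ζ²)).
πζ/√(1−ζ²) = π·0.244/√(1−0.0595) = 0.7904, so %OS = 100·e^(−0.7904) = 45.4%.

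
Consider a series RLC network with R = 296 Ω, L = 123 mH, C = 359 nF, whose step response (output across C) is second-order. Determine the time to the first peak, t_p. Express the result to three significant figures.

For a series RLC circuit (capacitor voltage as output), ω_n = 1/√(LC) = 1/√(123 mH · 359 nF) = 4760 rad/s.
ζ = (R/2)·√(C/L) = (296/2)·√(359 nF/123 mH) = 0.253.
ω_d = 4760·√(1 − 0.253²) = 4600 rad/s. t_p = π/ω_d = 0.000682 s.

t_p ≈ 0.000682 s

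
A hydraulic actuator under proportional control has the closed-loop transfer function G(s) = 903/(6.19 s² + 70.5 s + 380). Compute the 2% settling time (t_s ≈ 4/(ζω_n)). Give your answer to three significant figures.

t_s ≈ 0.702 s

Dividing through by 6.19: denominator becomes s² + 11.39 s + 61.39.
So ω_n = √61.39 = 7.84 rad/s and ζ = 11.39/(2·7.84) = 0.727.
t_s ≈ 4/(ζω_n) = 0.702 s.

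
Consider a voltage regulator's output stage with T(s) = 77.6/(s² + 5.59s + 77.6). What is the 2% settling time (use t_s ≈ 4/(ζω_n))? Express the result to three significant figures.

Matching coefficients with s² + 2ζω_n s + ω_n² gives ω_n² = 77.6 ⇒ ω_n = 8.81 rad/s, and ζ = 5.59/(2ω_n) = 0.317.
t_s ≈ 4/(ζω_n) = 4/(0.317·8.81) = 1.43 s.

t_s ≈ 1.43 s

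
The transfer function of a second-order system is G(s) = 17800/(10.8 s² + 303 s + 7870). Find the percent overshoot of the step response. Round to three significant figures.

Dividing through by 10.8: denominator becomes s² + 28.06 s + 728.7.
So ω_n = √728.7 = 27.0 rad/s and ζ = 28.06/(2·27.0) = 0.520.
%OS = 100·exp(−πζ/√(1−ζ²)) = 14.8%.

%OS ≈ 14.8%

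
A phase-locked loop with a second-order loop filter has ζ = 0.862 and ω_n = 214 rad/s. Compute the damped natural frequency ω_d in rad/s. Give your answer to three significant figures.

ω_d = ω_n√(1−ζ²) = 214·√0.257 = 108 rad/s.

ω_d ≈ 108 rad/s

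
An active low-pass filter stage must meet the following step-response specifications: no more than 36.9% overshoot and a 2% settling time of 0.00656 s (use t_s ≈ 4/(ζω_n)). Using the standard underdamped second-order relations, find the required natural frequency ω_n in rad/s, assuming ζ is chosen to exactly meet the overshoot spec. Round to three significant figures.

ω_n ≈ 2020 rad/s

From %OS = 100·exp(−πζ/√(1−ζ²)), invert to get ζ = −ln(OS)/√(π² + ln²(OS)) with OS = 0.369.
−ln 0.369 = 0.9970, so ζ = 0.9970/√(π² + 0.9939) = 0.302.
Then ω_n = 4/(ζ t_s) = 4/(0.302 × 0.00656) = 2020 rad/s.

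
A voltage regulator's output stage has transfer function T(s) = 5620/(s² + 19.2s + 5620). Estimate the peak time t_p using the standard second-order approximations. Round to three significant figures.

ω_n = √5620 = 75.0 rad/s; ζ = 19.2/(2·75.0) = 0.128.
The damped frequency ω_d = ω_n√(1−ζ²) = 74.3 rad/s. Then t_p = π/ω_d = 0.0423 s.

t_p ≈ 0.0423 s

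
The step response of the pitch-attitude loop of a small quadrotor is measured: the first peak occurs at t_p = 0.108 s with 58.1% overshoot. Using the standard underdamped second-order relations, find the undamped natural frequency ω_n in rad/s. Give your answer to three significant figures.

From the overshoot, ζ = −ln(OS)/√(π²+ln²(OS)) = 0.170.
From t_p = π/ω_d, ω_d = π/0.108 = 29.1 rad/s, so ω_n = ω_d/√(1−ζ²) = 29.5 rad/s.

ω_n ≈ 29.5 rad/s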